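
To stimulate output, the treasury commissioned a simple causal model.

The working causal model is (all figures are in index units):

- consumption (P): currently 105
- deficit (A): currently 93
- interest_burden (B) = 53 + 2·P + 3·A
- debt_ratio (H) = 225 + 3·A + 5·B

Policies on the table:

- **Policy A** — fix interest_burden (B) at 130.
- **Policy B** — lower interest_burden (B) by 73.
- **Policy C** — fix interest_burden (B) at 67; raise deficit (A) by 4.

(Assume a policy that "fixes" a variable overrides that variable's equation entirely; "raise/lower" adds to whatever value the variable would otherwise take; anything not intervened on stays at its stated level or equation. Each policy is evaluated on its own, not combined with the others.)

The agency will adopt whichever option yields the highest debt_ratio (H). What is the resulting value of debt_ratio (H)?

2849

Policy A (B := 130):
  P = 105
  A = 93
  B = 130
  H = 225 + 3·93 + 5·130 = 1154
Policy B (B − 73):
  P = 105
  A = 93
  B = 53 + 2·105 + 3·93 (−73 from intervention) = 469
  H = 225 + 3·93 + 5·469 = 2849
Policy C (B := 67, A + 4):
  P = 105
  A = 93 + 4 = 97
  B = 67
  H = 225 + 3·97 + 5·67 = 851
Comparing — Policy A: H=1154, Policy B: H=2849, Policy C: H=851. Highest is 2849 (Policy B).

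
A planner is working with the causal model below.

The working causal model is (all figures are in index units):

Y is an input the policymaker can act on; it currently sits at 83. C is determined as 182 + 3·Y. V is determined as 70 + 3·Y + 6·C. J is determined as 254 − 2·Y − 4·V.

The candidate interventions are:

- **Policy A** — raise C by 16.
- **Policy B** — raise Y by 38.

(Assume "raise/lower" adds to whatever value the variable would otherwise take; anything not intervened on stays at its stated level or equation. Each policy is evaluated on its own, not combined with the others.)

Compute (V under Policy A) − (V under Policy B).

-702

Policy A (C + 16):
  Y = 83
  C = 182 + 3·83 (+16 from intervention) = 447
  V = 70 + 3·83 + 6·447 = 3001
Policy B (Y + 38):
  Y = 83 + 38 = 121
  C = 182 + 3·121 = 545
  V = 70 + 3·121 + 6·545 = 3703
V: 3001 − 3703 = -702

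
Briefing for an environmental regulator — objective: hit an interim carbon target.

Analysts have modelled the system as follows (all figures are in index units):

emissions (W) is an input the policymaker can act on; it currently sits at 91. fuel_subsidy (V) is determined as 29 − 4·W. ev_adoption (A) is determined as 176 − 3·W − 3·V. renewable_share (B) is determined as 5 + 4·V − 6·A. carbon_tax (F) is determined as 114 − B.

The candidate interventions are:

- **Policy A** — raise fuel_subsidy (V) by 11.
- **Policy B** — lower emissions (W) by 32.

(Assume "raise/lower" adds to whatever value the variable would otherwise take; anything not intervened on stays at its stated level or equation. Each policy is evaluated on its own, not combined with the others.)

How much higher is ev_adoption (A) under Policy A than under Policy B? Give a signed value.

Policy A (V + 11):
  W = 91
  V = 29 − 4·91 (+11 from intervention) = -324
  A = 176 − 3·91 − 3·(-324) = 875
Policy B (W − 32):
  W = 91 − 32 = 59
  V = 29 − 4·59 = -207
  A = 176 − 3·59 − 3·(-207) = 620
A: 875 − 620 = 255

255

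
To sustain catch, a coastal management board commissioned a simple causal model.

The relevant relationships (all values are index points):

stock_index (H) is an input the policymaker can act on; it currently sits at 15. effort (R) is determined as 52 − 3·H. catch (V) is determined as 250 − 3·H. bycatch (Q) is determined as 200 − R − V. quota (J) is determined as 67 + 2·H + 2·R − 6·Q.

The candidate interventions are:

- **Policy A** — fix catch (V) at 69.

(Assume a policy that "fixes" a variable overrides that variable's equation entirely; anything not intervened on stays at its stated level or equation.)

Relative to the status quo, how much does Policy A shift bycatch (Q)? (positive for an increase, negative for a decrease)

136

Baseline:
  H = 15
  R = 52 − 3·15 = 7
  V = 250 − 3·15 = 205
  Q = 200 − 7 − 205 = -12
Policy A (V := 69):
  H = 15
  R = 52 − 3·15 = 7
  V = 69
  Q = 200 − 7 − 69 = 124
Change in Q: 124 − (-12) = 136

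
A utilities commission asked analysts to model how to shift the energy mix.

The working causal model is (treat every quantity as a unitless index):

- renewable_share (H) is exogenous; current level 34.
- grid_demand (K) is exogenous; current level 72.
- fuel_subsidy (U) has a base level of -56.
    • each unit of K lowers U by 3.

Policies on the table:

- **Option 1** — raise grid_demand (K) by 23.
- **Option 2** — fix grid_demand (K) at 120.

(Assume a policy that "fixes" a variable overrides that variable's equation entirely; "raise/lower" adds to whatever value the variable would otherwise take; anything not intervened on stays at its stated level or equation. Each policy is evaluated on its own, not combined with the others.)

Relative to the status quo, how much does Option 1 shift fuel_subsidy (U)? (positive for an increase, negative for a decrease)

-69

Baseline:
  K = 72
  U = -56 − 3·72 = -272
Option 1 (K + 23):
  K = 72 + 23 = 95
  U = -56 − 3·95 = -341
Change in U: -341 − (-272) = -69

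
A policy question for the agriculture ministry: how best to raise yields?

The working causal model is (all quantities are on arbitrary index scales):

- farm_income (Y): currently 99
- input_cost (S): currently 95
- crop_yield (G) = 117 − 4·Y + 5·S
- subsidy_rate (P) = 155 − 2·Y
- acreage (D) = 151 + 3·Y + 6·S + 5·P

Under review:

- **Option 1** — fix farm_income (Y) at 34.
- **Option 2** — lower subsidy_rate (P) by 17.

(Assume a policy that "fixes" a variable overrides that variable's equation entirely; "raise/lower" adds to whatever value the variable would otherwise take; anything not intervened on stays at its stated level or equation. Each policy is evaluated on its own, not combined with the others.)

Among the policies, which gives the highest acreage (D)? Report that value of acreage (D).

1258

Option 1 (Y := 34):
  Y = 34
  S = 95
  P = 155 − 2·34 = 87
  D = 151 + 3·34 + 6·95 + 5·87 = 1258
Option 2 (P − 17):
  Y = 99
  S = 95
  P = 155 − 2·99 (−17 from intervention) = -60
  D = 151 + 3·99 + 6·95 + 5·(-60) = 718
Comparing — Option 1: D=1258, Option 2: D=718. Highest is 1258 (Option 1).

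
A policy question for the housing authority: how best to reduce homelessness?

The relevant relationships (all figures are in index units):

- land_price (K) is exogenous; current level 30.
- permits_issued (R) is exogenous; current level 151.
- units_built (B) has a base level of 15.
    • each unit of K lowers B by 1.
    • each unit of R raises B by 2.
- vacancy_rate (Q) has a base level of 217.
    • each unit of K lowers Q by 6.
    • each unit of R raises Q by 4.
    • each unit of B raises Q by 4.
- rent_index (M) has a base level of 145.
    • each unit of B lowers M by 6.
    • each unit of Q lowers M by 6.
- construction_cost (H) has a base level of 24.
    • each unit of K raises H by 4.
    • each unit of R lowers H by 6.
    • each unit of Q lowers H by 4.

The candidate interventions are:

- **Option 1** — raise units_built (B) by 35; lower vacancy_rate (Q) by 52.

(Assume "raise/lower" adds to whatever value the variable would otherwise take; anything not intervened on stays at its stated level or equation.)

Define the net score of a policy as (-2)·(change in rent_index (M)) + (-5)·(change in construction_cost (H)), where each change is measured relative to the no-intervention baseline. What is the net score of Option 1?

Baseline:
  K = 30
  R = 151
  B = 15 − 30 + 2·151 = 287
  Q = 217 − 6·30 + 4·151 + 4·287 = 1789
  M = 145 − 6·287 − 6·1789 = -12311
  H = 24 + 4·30 − 6·151 − 4·1789 = -7918
Option 1 (B + 35, Q − 52):
  K = 30
  R = 151
  B = 15 − 30 + 2·151 (+35 from intervention) = 322
  Q = 217 − 6·30 + 4·151 + 4·322 (−52 from intervention) = 1877
  M = 145 − 6·322 − 6·1877 = -13049
  H = 24 + 4·30 − 6·151 − 4·1877 = -8270
ΔM = -13049 − (-12311) = -738; ΔH = -8270 − (-7918) = -352
Score = (-2)·(-738) + (-5)·(-352) = 3236

3236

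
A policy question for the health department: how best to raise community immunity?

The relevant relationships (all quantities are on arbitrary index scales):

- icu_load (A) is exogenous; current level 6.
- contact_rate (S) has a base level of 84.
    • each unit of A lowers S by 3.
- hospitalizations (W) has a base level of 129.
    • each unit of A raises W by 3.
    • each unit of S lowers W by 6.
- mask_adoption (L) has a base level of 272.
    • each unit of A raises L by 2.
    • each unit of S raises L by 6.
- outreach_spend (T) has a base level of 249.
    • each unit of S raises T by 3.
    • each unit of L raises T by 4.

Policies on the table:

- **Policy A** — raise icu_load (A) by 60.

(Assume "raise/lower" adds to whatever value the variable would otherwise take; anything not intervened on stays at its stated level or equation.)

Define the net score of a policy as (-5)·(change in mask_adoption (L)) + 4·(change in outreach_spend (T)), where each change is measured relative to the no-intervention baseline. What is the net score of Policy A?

-12720

Baseline:
  A = 6
  S = 84 − 3·6 = 66
  L = 272 + 2·6 + 6·66 = 680
  T = 249 + 3·66 + 4·680 = 3167
Policy A (A + 60):
  A = 6 + 60 = 66
  S = 84 − 3·66 = -114
  L = 272 + 2·66 + 6·(-114) = -280
  T = 249 + 3·(-114) + 4·(-280) = -1213
ΔL = -280 − 680 = -960; ΔT = -1213 − 3167 = -4380
Score = (-5)·(-960) + 4·(-4380) = -12720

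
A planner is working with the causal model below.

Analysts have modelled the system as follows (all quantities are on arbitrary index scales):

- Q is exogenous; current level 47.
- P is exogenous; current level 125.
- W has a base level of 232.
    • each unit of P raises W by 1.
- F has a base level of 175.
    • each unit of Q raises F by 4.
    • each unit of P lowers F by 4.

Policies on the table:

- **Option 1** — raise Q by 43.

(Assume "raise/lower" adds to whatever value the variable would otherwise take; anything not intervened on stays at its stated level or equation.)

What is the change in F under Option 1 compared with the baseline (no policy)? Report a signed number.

Baseline:
  Q = 47
  P = 125
  F = 175 + 4·47 − 4·125 = -137
Option 1 (Q + 43):
  Q = 47 + 43 = 90
  P = 125
  F = 175 + 4·90 − 4·125 = 35
Change in F: 35 − (-137) = 172

172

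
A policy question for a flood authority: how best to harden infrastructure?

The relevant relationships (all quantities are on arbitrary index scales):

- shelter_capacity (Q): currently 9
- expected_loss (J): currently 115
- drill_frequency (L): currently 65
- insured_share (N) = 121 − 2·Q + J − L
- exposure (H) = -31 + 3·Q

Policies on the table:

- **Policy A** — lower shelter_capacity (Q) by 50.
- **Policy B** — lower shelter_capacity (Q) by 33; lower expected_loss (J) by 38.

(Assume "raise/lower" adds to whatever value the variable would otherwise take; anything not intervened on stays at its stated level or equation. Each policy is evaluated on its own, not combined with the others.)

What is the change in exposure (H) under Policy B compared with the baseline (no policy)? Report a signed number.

-99

Baseline:
  Q = 9
  H = -31 + 3·9 = -4
Policy B (Q − 33, J − 38):
  Q = 9 − 33 = -24
  H = -31 + 3·(-24) = -103
Change in H: -103 − (-4) = -99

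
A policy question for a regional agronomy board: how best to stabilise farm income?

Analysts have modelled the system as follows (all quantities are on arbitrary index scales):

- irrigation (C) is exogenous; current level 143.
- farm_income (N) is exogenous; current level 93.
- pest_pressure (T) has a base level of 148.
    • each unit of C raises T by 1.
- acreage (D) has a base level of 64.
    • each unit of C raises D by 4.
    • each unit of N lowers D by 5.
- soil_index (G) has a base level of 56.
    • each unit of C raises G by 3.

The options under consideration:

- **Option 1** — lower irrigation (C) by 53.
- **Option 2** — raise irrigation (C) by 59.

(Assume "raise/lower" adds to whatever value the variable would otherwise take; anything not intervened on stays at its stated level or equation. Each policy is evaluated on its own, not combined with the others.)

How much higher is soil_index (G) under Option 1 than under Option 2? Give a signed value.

-336

Option 1 (C − 53):
  C = 143 − 53 = 90
  G = 56 + 3·90 = 326
Option 2 (C + 59):
  C = 143 + 59 = 202
  G = 56 + 3·202 = 662
G: 326 − 662 = -336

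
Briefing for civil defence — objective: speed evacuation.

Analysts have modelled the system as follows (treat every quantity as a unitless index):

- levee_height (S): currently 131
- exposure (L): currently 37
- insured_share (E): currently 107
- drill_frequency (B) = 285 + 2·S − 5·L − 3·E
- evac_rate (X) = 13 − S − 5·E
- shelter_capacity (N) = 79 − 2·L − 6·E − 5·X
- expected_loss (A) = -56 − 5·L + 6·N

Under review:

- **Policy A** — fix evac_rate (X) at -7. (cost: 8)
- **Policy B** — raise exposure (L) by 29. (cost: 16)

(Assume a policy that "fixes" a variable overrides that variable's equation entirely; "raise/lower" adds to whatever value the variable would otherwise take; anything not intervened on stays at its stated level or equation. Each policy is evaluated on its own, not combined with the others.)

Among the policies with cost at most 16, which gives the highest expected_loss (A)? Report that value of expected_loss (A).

15034

Policy A (X := -7):
  S = 131
  L = 37
  E = 107
  X = -7
  N = 79 − 2·37 − 6·107 − 5·(-7) = -602
  A = -56 − 5·37 + 6·(-602) = -3853
Policy B (L + 29):
  S = 131
  L = 37 + 29 = 66
  E = 107
  X = 13 − 131 − 5·107 = -653
  N = 79 − 2·66 − 6·107 − 5·(-653) = 2570
  A = -56 − 5·66 + 6·2570 = 15034
Comparing — Policy A: A=-3853, Policy B: A=15034. Highest is 15034 (Policy B).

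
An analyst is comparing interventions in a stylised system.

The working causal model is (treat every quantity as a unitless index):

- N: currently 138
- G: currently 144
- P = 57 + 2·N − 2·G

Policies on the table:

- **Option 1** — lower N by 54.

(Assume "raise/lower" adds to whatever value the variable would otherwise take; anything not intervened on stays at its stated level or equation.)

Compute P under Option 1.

Option 1 (N − 54):
  N = 138 − 54 = 84
  G = 144
  P = 57 + 2·84 − 2·144 = -63

-63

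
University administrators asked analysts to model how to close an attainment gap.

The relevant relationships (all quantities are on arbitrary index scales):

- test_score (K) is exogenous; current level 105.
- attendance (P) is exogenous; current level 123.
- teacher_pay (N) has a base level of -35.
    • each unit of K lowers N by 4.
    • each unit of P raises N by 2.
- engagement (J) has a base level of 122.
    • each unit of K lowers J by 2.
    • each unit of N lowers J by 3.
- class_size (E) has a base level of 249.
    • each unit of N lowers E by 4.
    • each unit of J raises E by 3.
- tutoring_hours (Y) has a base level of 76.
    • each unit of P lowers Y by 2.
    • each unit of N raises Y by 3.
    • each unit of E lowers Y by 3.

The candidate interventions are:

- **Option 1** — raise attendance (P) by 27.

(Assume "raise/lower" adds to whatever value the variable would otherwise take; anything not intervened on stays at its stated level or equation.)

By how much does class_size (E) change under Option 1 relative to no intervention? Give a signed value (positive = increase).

-702

Baseline:
  K = 105
  P = 123
  N = -35 − 4·105 + 2·123 = -209
  J = 122 − 2·105 − 3·(-209) = 539
  E = 249 − 4·(-209) + 3·539 = 2702
Option 1 (P + 27):
  K = 105
  P = 123 + 27 = 150
  N = -35 − 4·105 + 2·150 = -155
  J = 122 − 2·105 − 3·(-155) = 377
  E = 249 − 4·(-155) + 3·377 = 2000
Change in E: 2000 − 2702 = -702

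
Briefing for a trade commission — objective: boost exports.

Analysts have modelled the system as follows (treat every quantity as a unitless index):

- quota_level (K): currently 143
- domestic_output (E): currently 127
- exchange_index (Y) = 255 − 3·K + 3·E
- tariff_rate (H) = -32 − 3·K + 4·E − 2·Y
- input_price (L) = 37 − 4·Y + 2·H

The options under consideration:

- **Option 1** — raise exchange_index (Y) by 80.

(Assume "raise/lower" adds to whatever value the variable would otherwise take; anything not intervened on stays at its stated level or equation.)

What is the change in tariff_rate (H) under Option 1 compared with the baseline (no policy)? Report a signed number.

Baseline:
  K = 143
  E = 127
  Y = 255 − 3·143 + 3·127 = 207
  H = -32 − 3·143 + 4·127 − 2·207 = -367
Option 1 (Y + 80):
  K = 143
  E = 127
  Y = 255 − 3·143 + 3·127 (+80 from intervention) = 287
  H = -32 − 3·143 + 4·127 − 2·287 = -527
Change in H: -527 − (-367) = -160

-160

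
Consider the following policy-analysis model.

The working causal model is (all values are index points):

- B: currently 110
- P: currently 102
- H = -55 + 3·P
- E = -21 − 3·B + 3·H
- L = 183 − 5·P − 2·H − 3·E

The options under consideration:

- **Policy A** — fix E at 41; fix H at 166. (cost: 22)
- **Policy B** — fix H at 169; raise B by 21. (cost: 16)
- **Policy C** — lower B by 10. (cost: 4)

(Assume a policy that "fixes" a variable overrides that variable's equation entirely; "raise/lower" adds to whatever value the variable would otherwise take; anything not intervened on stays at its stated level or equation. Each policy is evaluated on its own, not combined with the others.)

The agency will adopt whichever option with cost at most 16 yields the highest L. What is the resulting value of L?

Policy B (H := 169, B + 21):
  B = 110 + 21 = 131
  P = 102
  H = 169
  E = -21 − 3·131 + 3·169 = 93
  L = 183 − 5·102 − 2·169 − 3·93 = -944
Policy C (B − 10):
  B = 110 − 10 = 100
  P = 102
  H = -55 + 3·102 = 251
  E = -21 − 3·100 + 3·251 = 432
  L = 183 − 5·102 − 2·251 − 3·432 = -2125
Comparing — Policy B: L=-944, Policy C: L=-2125. Highest is -944 (Policy B).

-944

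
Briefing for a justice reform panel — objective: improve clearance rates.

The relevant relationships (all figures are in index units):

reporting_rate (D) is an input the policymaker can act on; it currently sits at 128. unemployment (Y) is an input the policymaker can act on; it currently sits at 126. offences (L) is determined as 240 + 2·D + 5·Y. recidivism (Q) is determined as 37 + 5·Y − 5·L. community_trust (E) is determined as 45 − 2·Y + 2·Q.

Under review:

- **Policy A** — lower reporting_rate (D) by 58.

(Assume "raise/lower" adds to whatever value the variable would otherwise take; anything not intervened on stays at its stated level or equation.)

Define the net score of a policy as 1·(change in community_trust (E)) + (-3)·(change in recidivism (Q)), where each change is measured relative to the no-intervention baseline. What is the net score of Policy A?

-580

Baseline:
  D = 128
  Y = 126
  L = 240 + 2·128 + 5·126 = 1126
  Q = 37 + 5·126 − 5·1126 = -4963
  E = 45 − 2·126 + 2·(-4963) = -10133
Policy A (D − 58):
  D = 128 − 58 = 70
  Y = 126
  L = 240 + 2·70 + 5·126 = 1010
  Q = 37 + 5·126 − 5·1010 = -4383
  E = 45 − 2·126 + 2·(-4383) = -8973
ΔE = -8973 − (-10133) = 1160; ΔQ = -4383 − (-4963) = 580
Score = 1·1160 + (-3)·580 = -580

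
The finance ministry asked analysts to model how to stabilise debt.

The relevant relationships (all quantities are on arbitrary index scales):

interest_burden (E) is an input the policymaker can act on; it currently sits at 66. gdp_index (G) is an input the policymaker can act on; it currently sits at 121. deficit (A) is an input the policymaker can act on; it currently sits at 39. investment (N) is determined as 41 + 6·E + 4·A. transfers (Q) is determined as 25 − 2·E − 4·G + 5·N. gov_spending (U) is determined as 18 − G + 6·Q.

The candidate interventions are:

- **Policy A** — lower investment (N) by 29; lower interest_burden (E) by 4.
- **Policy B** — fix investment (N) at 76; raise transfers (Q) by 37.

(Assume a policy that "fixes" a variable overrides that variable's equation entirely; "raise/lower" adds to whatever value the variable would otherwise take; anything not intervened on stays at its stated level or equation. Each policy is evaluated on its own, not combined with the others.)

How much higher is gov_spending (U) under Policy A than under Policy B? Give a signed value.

13746

Policy A (N − 29, E − 4):
  E = 66 − 4 = 62
  G = 121
  A = 39
  N = 41 + 6·62 + 4·39 (−29 from intervention) = 540
  Q = 25 − 2·62 − 4·121 + 5·540 = 2117
  U = 18 − 121 + 6·2117 = 12599
Policy B (N := 76, Q + 37):
  E = 66
  G = 121
  A = 39
  N = 76
  Q = 25 − 2·66 − 4·121 + 5·76 (+37 from intervention) = -174
  U = 18 − 121 + 6·(-174) = -1147
U: 12599 − (-1147) = 13746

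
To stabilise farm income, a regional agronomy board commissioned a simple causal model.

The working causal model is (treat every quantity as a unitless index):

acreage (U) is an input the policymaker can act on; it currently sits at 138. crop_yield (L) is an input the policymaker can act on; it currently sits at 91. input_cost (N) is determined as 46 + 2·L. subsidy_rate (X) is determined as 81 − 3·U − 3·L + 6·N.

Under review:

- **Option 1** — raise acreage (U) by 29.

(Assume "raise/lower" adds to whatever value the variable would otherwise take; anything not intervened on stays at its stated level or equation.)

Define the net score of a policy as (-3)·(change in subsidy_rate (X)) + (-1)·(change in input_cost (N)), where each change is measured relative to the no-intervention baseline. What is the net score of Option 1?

261

Baseline:
  U = 138
  L = 91
  N = 46 + 2·91 = 228
  X = 81 − 3·138 − 3·91 + 6·228 = 762
Option 1 (U + 29):
  U = 138 + 29 = 167
  L = 91
  N = 46 + 2·91 = 228
  X = 81 − 3·167 − 3·91 + 6·228 = 675
ΔX = 675 − 762 = -87; ΔN = 228 − 228 = 0
Score = (-3)·(-87) + (-1)·0 = 261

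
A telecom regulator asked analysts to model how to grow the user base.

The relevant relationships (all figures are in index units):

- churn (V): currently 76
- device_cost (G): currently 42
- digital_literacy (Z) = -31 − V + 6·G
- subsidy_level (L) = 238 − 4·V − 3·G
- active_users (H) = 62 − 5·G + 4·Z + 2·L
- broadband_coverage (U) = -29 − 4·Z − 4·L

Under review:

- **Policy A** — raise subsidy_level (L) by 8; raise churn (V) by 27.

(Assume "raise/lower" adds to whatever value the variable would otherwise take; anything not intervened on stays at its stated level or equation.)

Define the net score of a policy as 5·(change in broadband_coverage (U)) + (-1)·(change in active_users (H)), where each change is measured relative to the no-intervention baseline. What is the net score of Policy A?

Baseline:
  V = 76
  G = 42
  Z = -31 − 76 + 6·42 = 145
  L = 238 − 4·76 − 3·42 = -192
  H = 62 − 5·42 + 4·145 + 2·(-192) = 48
  U = -29 − 4·145 − 4·(-192) = 159
Policy A (L + 8, V + 27):
  V = 76 + 27 = 103
  G = 42
  Z = -31 − 103 + 6·42 = 118
  L = 238 − 4·103 − 3·42 (+8 from intervention) = -292
  H = 62 − 5·42 + 4·118 + 2·(-292) = -260
  U = -29 − 4·118 − 4·(-292) = 667
ΔU = 667 − 159 = 508; ΔH = -260 − 48 = -308
Score = 5·508 + (-1)·(-308) = 2848

2848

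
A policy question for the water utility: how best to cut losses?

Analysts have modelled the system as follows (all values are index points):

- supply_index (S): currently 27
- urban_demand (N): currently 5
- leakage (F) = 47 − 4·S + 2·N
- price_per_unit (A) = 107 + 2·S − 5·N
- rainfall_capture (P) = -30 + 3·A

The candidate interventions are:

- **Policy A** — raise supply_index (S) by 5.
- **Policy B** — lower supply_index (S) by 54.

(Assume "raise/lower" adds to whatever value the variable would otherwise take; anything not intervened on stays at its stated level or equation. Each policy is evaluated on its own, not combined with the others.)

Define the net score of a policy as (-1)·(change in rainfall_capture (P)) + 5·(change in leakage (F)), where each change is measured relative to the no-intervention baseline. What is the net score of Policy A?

-130

Baseline:
  S = 27
  N = 5
  F = 47 − 4·27 + 2·5 = -51
  A = 107 + 2·27 − 5·5 = 136
  P = -30 + 3·136 = 378
Policy A (S + 5):
  S = 27 + 5 = 32
  N = 5
  F = 47 − 4·32 + 2·5 = -71
  A = 107 + 2·32 − 5·5 = 146
  P = -30 + 3·146 = 408
ΔP = 408 − 378 = 30; ΔF = -71 − (-51) = -20
Score = (-1)·30 + 5·(-20) = -130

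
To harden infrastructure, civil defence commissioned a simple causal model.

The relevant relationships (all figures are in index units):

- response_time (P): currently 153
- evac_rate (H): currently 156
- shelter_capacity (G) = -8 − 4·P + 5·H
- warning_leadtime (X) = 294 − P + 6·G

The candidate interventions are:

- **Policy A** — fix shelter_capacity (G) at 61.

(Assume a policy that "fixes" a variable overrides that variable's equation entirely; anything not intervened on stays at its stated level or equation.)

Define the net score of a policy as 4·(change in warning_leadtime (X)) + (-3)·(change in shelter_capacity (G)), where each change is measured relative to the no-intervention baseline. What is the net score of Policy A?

Baseline:
  P = 153
  H = 156
  G = -8 − 4·153 + 5·156 = 160
  X = 294 − 153 + 6·160 = 1101
Policy A (G := 61):
  P = 153
  H = 156
  G = 61
  X = 294 − 153 + 6·61 = 507
ΔX = 507 − 1101 = -594; ΔG = 61 − 160 = -99
Score = 4·(-594) + (-3)·(-99) = -2079

-2079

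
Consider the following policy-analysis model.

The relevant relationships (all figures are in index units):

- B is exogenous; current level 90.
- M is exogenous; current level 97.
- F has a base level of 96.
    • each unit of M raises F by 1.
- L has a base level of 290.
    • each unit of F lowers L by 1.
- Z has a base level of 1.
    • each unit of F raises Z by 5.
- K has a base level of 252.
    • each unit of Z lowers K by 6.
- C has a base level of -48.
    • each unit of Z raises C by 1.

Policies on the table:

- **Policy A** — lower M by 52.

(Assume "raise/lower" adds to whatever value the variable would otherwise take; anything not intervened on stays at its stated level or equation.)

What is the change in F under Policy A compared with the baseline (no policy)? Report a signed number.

Baseline:
  M = 97
  F = 96 + 97 = 193
Policy A (M − 52):
  M = 97 − 52 = 45
  F = 96 + 45 = 141
Change in F: 141 − 193 = -52

-52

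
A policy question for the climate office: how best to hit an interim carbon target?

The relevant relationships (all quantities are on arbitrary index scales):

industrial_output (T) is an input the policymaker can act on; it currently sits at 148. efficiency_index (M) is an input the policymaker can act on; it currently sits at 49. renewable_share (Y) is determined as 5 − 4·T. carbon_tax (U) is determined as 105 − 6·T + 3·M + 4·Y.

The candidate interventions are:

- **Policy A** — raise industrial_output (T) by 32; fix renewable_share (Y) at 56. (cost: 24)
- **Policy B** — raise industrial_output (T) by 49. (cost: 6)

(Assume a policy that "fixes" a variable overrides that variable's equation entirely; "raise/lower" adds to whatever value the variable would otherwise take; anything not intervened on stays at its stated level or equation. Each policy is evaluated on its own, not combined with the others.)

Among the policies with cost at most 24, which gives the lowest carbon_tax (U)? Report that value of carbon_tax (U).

Policy A (T + 32, Y := 56):
  T = 148 + 32 = 180
  M = 49
  Y = 56
  U = 105 − 6·180 + 3·49 + 4·56 = -604
Policy B (T + 49):
  T = 148 + 49 = 197
  M = 49
  Y = 5 − 4·197 = -783
  U = 105 − 6·197 + 3·49 + 4·(-783) = -4062
Comparing — Policy A: U=-604, Policy B: U=-4062. Lowest is -4062 (Policy B).

-4062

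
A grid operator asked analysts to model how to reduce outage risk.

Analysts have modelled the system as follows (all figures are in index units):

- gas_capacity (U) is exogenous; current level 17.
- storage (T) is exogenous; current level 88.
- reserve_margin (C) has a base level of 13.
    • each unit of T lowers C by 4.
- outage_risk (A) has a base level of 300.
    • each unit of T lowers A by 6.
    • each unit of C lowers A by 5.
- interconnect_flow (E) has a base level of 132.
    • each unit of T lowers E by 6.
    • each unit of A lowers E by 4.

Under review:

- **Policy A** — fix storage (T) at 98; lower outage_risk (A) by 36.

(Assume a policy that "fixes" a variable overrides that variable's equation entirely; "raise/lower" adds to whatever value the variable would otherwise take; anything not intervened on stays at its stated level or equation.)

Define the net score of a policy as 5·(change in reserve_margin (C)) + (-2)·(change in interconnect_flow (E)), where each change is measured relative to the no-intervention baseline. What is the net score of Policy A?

752

Baseline:
  T = 88
  C = 13 − 4·88 = -339
  A = 300 − 6·88 − 5·(-339) = 1467
  E = 132 − 6·88 − 4·1467 = -6264
Policy A (T := 98, A − 36):
  T = 98
  C = 13 − 4·98 = -379
  A = 300 − 6·98 − 5·(-379) (−36 from intervention) = 1571
  E = 132 − 6·98 − 4·1571 = -6740
ΔC = -379 − (-339) = -40; ΔE = -6740 − (-6264) = -476
Score = 5·(-40) + (-2)·(-476) = 752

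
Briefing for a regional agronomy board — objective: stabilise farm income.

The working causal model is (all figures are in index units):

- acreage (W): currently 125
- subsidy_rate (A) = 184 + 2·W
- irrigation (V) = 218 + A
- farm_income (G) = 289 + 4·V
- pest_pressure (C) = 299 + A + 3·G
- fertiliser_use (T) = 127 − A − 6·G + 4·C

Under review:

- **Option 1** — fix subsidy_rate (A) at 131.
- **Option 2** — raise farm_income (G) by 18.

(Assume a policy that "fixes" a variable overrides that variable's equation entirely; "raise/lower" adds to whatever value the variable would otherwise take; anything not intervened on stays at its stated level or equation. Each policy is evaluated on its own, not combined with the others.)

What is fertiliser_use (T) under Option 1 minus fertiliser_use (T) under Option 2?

-8289

Option 1 (A := 131):
  W = 125
  A = 131
  V = 218 + 131 = 349
  G = 289 + 4·349 = 1685
  C = 299 + 131 + 3·1685 = 5485
  T = 127 − 131 − 6·1685 + 4·5485 = 11826
Option 2 (G + 18):
  W = 125
  A = 184 + 2·125 = 434
  V = 218 + 434 = 652
  G = 289 + 4·652 (+18 from intervention) = 2915
  C = 299 + 434 + 3·2915 = 9478
  T = 127 − 434 − 6·2915 + 4·9478 = 20115
T: 11826 − 20115 = -8289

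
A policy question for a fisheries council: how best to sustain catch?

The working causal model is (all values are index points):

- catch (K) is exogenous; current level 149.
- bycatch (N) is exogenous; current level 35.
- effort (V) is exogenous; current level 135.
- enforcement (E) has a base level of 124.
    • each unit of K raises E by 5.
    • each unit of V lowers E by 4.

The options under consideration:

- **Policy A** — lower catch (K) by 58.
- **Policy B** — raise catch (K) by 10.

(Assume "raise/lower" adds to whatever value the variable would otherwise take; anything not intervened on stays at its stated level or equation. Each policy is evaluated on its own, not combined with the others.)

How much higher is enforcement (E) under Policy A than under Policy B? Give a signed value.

-340

Policy A (K − 58):
  K = 149 − 58 = 91
  V = 135
  E = 124 + 5·91 − 4·135 = 39
Policy B (K + 10):
  K = 149 + 10 = 159
  V = 135
  E = 124 + 5·159 − 4·135 = 379
E: 39 − 379 = -340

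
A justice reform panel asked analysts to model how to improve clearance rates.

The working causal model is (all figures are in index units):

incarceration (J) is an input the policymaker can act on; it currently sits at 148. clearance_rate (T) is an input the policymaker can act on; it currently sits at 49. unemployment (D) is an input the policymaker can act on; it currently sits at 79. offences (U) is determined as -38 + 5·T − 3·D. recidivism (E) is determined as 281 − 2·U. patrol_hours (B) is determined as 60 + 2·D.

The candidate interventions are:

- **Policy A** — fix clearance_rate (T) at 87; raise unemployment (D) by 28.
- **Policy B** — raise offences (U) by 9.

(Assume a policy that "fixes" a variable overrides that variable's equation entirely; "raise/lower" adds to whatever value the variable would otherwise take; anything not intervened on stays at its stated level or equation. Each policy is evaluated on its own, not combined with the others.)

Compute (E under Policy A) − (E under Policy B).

Policy A (T := 87, D + 28):
  T = 87
  D = 79 + 28 = 107
  U = -38 + 5·87 − 3·107 = 76
  E = 281 − 2·76 = 129
Policy B (U + 9):
  T = 49
  D = 79
  U = -38 + 5·49 − 3·79 (+9 from intervention) = -21
  E = 281 − 2·(-21) = 323
E: 129 − 323 = -194

-194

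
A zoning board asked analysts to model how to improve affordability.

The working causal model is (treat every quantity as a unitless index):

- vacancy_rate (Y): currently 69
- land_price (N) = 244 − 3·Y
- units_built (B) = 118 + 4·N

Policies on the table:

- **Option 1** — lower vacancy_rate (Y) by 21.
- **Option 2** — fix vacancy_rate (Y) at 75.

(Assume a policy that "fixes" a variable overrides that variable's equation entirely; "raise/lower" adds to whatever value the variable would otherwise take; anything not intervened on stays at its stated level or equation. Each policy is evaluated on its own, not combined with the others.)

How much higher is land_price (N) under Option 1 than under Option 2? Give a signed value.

Option 1 (Y − 21):
  Y = 69 − 21 = 48
  N = 244 − 3·48 = 100
Option 2 (Y := 75):
  Y = 75
  N = 244 − 3·75 = 19
N: 100 − 19 = 81

81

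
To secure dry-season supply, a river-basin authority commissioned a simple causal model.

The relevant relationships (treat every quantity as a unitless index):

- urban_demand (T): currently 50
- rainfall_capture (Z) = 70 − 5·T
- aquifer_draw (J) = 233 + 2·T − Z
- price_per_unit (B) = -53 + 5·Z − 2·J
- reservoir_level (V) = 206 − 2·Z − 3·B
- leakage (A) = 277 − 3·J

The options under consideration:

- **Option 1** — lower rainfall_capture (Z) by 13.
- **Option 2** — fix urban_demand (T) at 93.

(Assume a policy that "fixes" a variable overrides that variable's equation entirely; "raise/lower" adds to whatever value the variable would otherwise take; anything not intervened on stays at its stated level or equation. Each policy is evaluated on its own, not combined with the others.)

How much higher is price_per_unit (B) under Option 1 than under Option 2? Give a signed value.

Option 1 (Z − 13):
  T = 50
  Z = 70 − 5·50 (−13 from intervention) = -193
  J = 233 + 2·50 − (-193) = 526
  B = -53 + 5·(-193) − 2·526 = -2070
Option 2 (T := 93):
  T = 93
  Z = 70 − 5·93 = -395
  J = 233 + 2·93 − (-395) = 814
  B = -53 + 5·(-395) − 2·814 = -3656
B: -2070 − (-3656) = 1586

1586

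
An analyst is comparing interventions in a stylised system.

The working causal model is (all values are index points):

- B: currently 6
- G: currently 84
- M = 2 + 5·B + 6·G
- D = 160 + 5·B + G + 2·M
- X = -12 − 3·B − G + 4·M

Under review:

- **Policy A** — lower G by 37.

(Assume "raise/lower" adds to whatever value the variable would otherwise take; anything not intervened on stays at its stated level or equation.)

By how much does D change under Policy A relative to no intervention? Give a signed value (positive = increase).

Baseline:
  B = 6
  G = 84
  M = 2 + 5·6 + 6·84 = 536
  D = 160 + 5·6 + 84 + 2·536 = 1346
Policy A (G − 37):
  B = 6
  G = 84 − 37 = 47
  M = 2 + 5·6 + 6·47 = 314
  D = 160 + 5·6 + 47 + 2·314 = 865
Change in D: 865 − 1346 = -481

-481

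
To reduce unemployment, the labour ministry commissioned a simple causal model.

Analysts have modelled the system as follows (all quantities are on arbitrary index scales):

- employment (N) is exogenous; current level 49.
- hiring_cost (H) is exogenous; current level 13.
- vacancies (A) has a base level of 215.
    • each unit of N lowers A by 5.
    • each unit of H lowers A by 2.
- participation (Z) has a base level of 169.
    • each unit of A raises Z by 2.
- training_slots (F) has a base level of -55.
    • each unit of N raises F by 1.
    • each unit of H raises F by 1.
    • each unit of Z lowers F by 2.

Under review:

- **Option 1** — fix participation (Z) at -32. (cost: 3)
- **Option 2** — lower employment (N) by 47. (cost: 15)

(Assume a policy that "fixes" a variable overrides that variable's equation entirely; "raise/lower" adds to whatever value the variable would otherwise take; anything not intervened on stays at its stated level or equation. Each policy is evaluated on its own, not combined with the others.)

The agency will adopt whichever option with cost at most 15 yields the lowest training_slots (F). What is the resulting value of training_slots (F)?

Option 1 (Z := -32):
  N = 49
  H = 13
  A = 215 − 5·49 − 2·13 = -56
  Z = -32
  F = -55 + 49 + 13 − 2·(-32) = 71
Option 2 (N − 47):
  N = 49 − 47 = 2
  H = 13
  A = 215 − 5·2 − 2·13 = 179
  Z = 169 + 2·179 = 527
  F = -55 + 2 + 13 − 2·527 = -1094
Comparing — Option 1: F=71, Option 2: F=-1094. Lowest is -1094 (Option 2).

-1094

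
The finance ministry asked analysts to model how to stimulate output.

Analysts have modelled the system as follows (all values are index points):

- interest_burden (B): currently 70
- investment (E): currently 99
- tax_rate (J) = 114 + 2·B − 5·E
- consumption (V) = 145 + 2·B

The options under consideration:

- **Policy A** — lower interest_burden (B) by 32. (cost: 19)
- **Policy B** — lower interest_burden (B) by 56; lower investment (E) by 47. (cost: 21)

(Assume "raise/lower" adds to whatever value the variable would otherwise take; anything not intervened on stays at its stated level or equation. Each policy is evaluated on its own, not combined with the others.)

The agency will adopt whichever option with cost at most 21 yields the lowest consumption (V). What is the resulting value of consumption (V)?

Policy A (B − 32):
  B = 70 − 32 = 38
  V = 145 + 2·38 = 221
Policy B (B − 56, E − 47):
  B = 70 − 56 = 14
  V = 145 + 2·14 = 173
Comparing — Policy A: V=221, Policy B: V=173. Lowest is 173 (Policy B).

173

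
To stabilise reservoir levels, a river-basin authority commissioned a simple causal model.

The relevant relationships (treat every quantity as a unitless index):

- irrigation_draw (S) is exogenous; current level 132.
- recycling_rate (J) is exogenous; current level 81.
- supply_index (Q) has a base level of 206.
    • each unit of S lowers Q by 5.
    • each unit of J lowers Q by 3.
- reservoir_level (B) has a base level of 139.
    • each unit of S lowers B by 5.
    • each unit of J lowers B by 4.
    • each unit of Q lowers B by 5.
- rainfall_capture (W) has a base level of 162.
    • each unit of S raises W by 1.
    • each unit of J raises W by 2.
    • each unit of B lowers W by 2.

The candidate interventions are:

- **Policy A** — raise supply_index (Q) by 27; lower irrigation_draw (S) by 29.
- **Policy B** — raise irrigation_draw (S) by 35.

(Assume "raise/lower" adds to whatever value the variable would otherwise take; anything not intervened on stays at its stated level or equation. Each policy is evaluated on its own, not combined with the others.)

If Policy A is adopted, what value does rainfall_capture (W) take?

Policy A (Q + 27, S − 29):
  S = 132 − 29 = 103
  J = 81
  Q = 206 − 5·103 − 3·81 (+27 from intervention) = -525
  B = 139 − 5·103 − 4·81 − 5·(-525) = 1925
  W = 162 + 103 + 2·81 − 2·1925 = -3423

-3423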